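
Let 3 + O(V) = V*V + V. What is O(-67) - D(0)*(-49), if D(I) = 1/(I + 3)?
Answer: 13306/3 ≈ 4435.3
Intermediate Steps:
O(V) = -3 + V + V² (O(V) = -3 + (V*V + V) = -3 + (V² + V) = -3 + (V + V²) = -3 + V + V²)
D(I) = 1/(3 + I)
O(-67) - D(0)*(-49) = (-3 - 67 + (-67)²) - (-49)/(3 + 0) = (-3 - 67 + 4489) - (-49)/3 = 4419 - (-49)/3 = 4419 - 1*(-49/3) = 4419 + 49/3 = 13306/3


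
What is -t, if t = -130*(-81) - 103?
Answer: -10427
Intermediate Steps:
t = 10427 (t = 10530 - 103 = 10427)
-t = -1*10427 = -10427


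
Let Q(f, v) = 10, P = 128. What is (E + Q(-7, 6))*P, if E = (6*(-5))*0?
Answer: 1280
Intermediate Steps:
E = 0 (E = -30*0 = 0)
(E + Q(-7, 6))*P = (0 + 10)*128 = 10*128 = 1280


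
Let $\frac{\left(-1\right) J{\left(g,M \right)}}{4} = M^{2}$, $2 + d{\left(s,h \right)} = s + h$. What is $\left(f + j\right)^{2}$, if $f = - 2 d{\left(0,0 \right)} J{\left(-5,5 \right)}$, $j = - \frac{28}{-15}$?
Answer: $\frac{35664784}{225} \approx 1.5851 \cdot 10^{5}$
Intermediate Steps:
$j = \frac{28}{15}$ ($j = \left(-28\right) \left(- \frac{1}{15}\right) = \frac{28}{15} \approx 1.8667$)
$d{\left(s,h \right)} = -2 + h + s$ ($d{\left(s,h \right)} = -2 + \left(s + h\right) = -2 + \left(h + s\right) = -2 + h + s$)
$J{\left(g,M \right)} = - 4 M^{2}$
$f = -400$ ($f = - 2 \left(-2 + 0 + 0\right) \left(- 4 \cdot 5^{2}\right) = \left(-2\right) \left(-2\right) \left(\left(-4\right) 25\right) = 4 \left(-100\right) = -400$)
$\left(f + j\right)^{2} = \left(-400 + \frac{28}{15}\right)^{2} = \left(- \frac{5972}{15}\right)^{2} = \frac{35664784}{225}$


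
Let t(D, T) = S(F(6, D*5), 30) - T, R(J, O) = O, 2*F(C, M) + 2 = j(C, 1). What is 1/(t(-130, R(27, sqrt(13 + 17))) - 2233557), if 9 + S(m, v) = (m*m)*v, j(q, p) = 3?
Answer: -2978078/6651711430523 + 4*sqrt(30)/19955134291569 ≈ -4.4772e-7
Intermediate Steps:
F(C, M) = 1/2 (F(C, M) = -1 + (1/2)*3 = -1 + 3/2 = 1/2)
S(m, v) = -9 + v*m**2 (S(m, v) = -9 + (m*m)*v = -9 + m**2*v = -9 + v*m**2)
t(D, T) = -3/2 - T (t(D, T) = (-9 + 30*(1/2)**2) - T = (-9 + 30*(1/4)) - T = (-9 + 15/2) - T = -3/2 - T)
1/(t(-130, R(27, sqrt(13 + 17))) - 2233557) = 1/((-3/2 - sqrt(13 + 17)) - 2233557) = 1/((-3/2 - sqrt(30)) - 2233557) = 1/(-4467117/2 - sqrt(30))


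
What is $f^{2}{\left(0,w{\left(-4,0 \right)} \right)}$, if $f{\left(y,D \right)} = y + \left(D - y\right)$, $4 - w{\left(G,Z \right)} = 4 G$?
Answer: $400$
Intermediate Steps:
$w{\left(G,Z \right)} = 4 - 4 G$
$f{\left(y,D \right)} = D$
$f^{2}{\left(0,w{\left(-4,0 \right)} \right)} = \left(4 - -16\right)^{2} = \left(4 + 16\right)^{2} = 20^{2} = 400$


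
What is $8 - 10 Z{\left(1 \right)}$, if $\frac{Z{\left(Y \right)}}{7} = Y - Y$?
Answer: $8$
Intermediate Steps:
$Z{\left(Y \right)} = 0$ ($Z{\left(Y \right)} = 7 \left(Y - Y\right) = 7 \cdot 0 = 0$)
$8 - 10 Z{\left(1 \right)} = 8 - 0 = 8 + 0 = 8$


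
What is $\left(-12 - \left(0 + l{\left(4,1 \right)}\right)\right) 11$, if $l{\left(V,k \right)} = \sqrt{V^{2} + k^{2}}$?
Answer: $-132 - 11 \sqrt{17} \approx -177.35$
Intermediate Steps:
$\left(-12 - \left(0 + l{\left(4,1 \right)}\right)\right) 11 = \left(-12 - \left(0 + \sqrt{4^{2} + 1^{2}}\right)\right) 11 = \left(-12 - \left(0 + \sqrt{16 + 1}\right)\right) 11 = \left(-12 - \left(0 + \sqrt{17}\right)\right) 11 = \left(-12 - \sqrt{17}\right) 11 = -132 - 11 \sqrt{17}$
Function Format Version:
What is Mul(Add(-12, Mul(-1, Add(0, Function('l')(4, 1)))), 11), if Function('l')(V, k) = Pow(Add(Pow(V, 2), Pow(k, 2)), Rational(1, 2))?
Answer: Add(-132, Mul(-11, Pow(17, Rational(1, 2)))) ≈ -177.35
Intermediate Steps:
Mul(Add(-12, Mul(-1, Add(0, Function('l')(4, 1)))), 11) = Mul(Add(-12, Mul(-1, Add(0, Pow(Add(Pow(4, 2), Pow(1, 2)), Rational(1, 2))))), 11) = Mul(Add(-12, Mul(-1, Add(0, Pow(Add(16, 1), Rational(1, 2))))), 11) = Mul(Add(-12, Mul(-1, Add(0, Pow(17, Rational(1, 2))))), 11) = Mul(Add(-12, Mul(-1, Pow(17, Rational(1, 2)))), 11) = Add(-132, Mul(-11, Pow(17, Rational(1, 2))))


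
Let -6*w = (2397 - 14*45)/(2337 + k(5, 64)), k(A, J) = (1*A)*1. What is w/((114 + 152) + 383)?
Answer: -589/3039916 ≈ -0.00019376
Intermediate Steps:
k(A, J) = A (k(A, J) = A*1 = A)
w = -589/4684 (w = -(2397 - 14*45)/(6*(2337 + 5)) = -(2397 - 630)/(6*2342) = -589/(2*2342) = -⅙*1767/2342 = -589/4684 ≈ -0.12575)
w/((114 + 152) + 383) = -589/(4684*((114 + 152) + 383)) = -589/(4684*(266 + 383)) = -589/4684/649 = -589/4684*1/649 = -589/3039916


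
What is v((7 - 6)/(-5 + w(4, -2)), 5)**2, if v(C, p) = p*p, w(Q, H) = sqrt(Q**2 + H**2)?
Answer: 625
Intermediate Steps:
w(Q, H) = sqrt(H**2 + Q**2)
v(C, p) = p**2
v((7 - 6)/(-5 + w(4, -2)), 5)**2 = (5**2)**2 = 25**2 = 625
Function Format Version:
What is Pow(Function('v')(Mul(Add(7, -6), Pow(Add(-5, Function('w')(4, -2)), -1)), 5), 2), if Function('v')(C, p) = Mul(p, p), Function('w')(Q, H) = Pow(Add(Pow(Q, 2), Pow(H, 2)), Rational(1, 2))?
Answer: 625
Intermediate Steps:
Function('w')(Q, H) = Pow(Add(Pow(H, 2), Pow(Q, 2)), Rational(1, 2))
Function('v')(C, p) = Pow(p, 2)
Pow(Function('v')(Mul(Add(7, -6), Pow(Add(-5, Function('w')(4, -2)), -1)), 5), 2) = Pow(Pow(5, 2), 2) = Pow(25, 2) = 625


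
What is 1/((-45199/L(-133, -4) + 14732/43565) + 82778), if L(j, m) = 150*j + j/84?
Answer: 10430288735/863425597159758 ≈ 1.2080e-5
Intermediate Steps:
L(j, m) = 12601*j/84 (L(j, m) = 150*j + j*(1/84) = 150*j + j/84 = 12601*j/84)
1/((-45199/L(-133, -4) + 14732/43565) + 82778) = 1/((-45199/((12601/84)*(-133)) + 14732/43565) + 82778) = 1/((-45199/(-239419/12) + 14732*(1/43565)) + 82778) = 1/((-45199*(-12/239419) + 14732/43565) + 82778) = 1/((542388/239419 + 14732/43565) + 82778) = 1/(27156253928/10430288735 + 82778) = 1/(863425597159758/10430288735) = 10430288735/863425597159758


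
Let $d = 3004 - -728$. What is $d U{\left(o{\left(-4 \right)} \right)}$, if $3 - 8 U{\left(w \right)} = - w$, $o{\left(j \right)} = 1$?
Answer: $1866$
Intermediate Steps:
$U{\left(w \right)} = \frac{3}{8} + \frac{w}{8}$ ($U{\left(w \right)} = \frac{3}{8} - \frac{\left(-1\right) w}{8} = \frac{3}{8} + \frac{w}{8}$)
$d = 3732$ ($d = 3004 + 728 = 3732$)
$d U{\left(o{\left(-4 \right)} \right)} = 3732 \left(\frac{3}{8} + \frac{1}{8} \cdot 1\right) = 3732 \left(\frac{3}{8} + \frac{1}{8}\right) = 3732 \cdot \frac{1}{2} = 1866$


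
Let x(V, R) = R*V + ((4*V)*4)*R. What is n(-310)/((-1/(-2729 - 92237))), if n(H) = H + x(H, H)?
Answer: 155116514740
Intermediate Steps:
x(V, R) = 17*R*V (x(V, R) = R*V + (16*V)*R = R*V + 16*R*V = 17*R*V)
n(H) = H + 17*H**2 (n(H) = H + 17*H*H = H + 17*H**2)
n(-310)/((-1/(-2729 - 92237))) = (-310*(1 + 17*(-310)))/((-1/(-2729 - 92237))) = (-310*(1 - 5270))/((-1/(-94966))) = (-310*(-5269))/((-1*(-1/94966))) = 1633390/(1/94966) = 1633390*94966 = 155116514740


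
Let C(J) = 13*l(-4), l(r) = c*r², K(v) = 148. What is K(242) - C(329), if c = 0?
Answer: 148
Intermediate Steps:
l(r) = 0 (l(r) = 0*r² = 0)
C(J) = 0 (C(J) = 13*0 = 0)
K(242) - C(329) = 148 - 1*0 = 148 + 0 = 148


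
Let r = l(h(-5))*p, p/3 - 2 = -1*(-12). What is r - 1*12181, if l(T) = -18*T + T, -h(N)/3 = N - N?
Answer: -12181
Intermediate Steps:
h(N) = 0 (h(N) = -3*(N - N) = -3*0 = 0)
p = 42 (p = 6 + 3*(-1*(-12)) = 6 + 3*12 = 6 + 36 = 42)
l(T) = -17*T
r = 0 (r = -17*0*42 = 0*42 = 0)
r - 1*12181 = 0 - 1*12181 = 0 - 12181 = -12181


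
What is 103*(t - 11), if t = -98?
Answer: -11227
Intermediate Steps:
103*(t - 11) = 103*(-98 - 11) = 103*(-109) = -11227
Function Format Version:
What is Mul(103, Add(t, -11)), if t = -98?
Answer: -11227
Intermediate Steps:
Mul(103, Add(t, -11)) = Mul(103, Add(-98, -11)) = Mul(103, -109) = -11227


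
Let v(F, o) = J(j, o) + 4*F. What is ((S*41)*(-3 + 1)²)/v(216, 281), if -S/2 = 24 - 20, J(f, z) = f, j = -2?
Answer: -656/431 ≈ -1.5220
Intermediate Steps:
S = -8 (S = -2*(24 - 20) = -2*4 = -8)
v(F, o) = -2 + 4*F
((S*41)*(-3 + 1)²)/v(216, 281) = ((-8*41)*(-3 + 1)²)/(-2 + 4*216) = (-328*(-2)²)/(-2 + 864) = -328*4/862 = -1312*1/862 = -656/431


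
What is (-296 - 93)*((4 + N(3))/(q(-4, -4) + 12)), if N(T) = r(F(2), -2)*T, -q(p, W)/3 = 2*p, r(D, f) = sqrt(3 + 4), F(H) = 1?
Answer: -389/9 - 389*sqrt(7)/12 ≈ -128.99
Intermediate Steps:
r(D, f) = sqrt(7)
q(p, W) = -6*p
N(T) = T*sqrt(7) (N(T) = sqrt(7)*T = T*sqrt(7))
(-296 - 93)*((4 + N(3))/(q(-4, -4) + 12)) = (-296 - 93)*((4 + 3*sqrt(7))/(-6*(-4) + 12)) = -389*(4 + 3*sqrt(7))/(24 + 12) = -389*(4 + 3*sqrt(7))/36 = -389*(1/9 + sqrt(7)/12) = -389/9 - 389*sqrt(7)/12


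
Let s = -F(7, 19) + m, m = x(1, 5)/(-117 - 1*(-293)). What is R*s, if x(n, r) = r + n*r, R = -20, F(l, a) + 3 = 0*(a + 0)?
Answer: -1345/22 ≈ -61.136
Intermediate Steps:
F(l, a) = -3 (F(l, a) = -3 + 0*(a + 0) = -3 + 0*a = -3 + 0 = -3)
m = 5/88 (m = (5*(1 + 1))/(-117 - 1*(-293)) = (5*2)/(-117 + 293) = 10/176 = 10*(1/176) = 5/88 ≈ 0.056818)
s = 269/88 (s = -1*(-3) + 5/88 = 3 + 5/88 = 269/88 ≈ 3.0568)
R*s = -20*269/88 = -1345/22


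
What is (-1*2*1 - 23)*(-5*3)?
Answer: 375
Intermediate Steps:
(-1*2*1 - 23)*(-5*3) = (-2*1 - 23)*(-15) = (-2 - 23)*(-15) = -25*(-15) = 375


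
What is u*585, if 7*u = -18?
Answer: -10530/7 ≈ -1504.3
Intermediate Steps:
u = -18/7 (u = (⅐)*(-18) = -18/7 ≈ -2.5714)
u*585 = -18/7*585 = -10530/7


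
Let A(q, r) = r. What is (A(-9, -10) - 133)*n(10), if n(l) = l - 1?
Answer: -1287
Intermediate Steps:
n(l) = -1 + l
(A(-9, -10) - 133)*n(10) = (-10 - 133)*(-1 + 10) = -143*9 = -1287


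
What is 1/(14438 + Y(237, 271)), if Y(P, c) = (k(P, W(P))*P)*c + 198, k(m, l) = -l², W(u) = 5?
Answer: -1/1591039 ≈ -6.2852e-7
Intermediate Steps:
Y(P, c) = 198 - 25*P*c (Y(P, c) = ((-1*5²)*P)*c + 198 = ((-1*25)*P)*c + 198 = (-25*P)*c + 198 = -25*P*c + 198 = 198 - 25*P*c)
1/(14438 + Y(237, 271)) = 1/(14438 + (198 - 25*237*271)) = 1/(14438 + (198 - 1605675)) = 1/(14438 - 1605477) = 1/(-1591039) = -1/1591039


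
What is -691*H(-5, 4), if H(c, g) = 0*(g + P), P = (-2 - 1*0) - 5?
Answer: 0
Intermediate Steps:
P = -7 (P = (-2 + 0) - 5 = -2 - 5 = -7)
H(c, g) = 0 (H(c, g) = 0*(g - 7) = 0*(-7 + g) = 0)
-691*H(-5, 4) = -691*0 = 0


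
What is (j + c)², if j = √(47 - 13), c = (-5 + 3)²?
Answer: (4 + √34)² ≈ 96.648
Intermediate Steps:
c = 4 (c = (-2)² = 4)
j = √34 ≈ 5.8309
(j + c)² = (√34 + 4)² = (4 + √34)²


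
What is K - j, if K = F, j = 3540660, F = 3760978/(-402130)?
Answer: -711904683389/201065 ≈ -3.5407e+6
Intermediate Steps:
F = -1880489/201065 (F = 3760978*(-1/402130) = -1880489/201065 ≈ -9.3526)
K = -1880489/201065 ≈ -9.3526
K - j = -1880489/201065 - 1*3540660 = -1880489/201065 - 3540660 = -711904683389/201065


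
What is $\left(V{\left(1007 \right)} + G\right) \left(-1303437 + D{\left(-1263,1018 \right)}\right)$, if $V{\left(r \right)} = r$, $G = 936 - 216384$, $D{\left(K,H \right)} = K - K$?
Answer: $279510333717$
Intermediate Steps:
$D{\left(K,H \right)} = 0$
$G = -215448$ ($G = 936 - 216384 = -215448$)
$\left(V{\left(1007 \right)} + G\right) \left(-1303437 + D{\left(-1263,1018 \right)}\right) = \left(1007 - 215448\right) \left(-1303437 + 0\right) = \left(-214441\right) \left(-1303437\right) = 279510333717$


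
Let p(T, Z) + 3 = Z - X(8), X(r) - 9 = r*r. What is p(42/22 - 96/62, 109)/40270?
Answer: 33/40270 ≈ 0.00081947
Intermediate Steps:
X(r) = 9 + r² (X(r) = 9 + r*r = 9 + r²)
p(T, Z) = -76 + Z (p(T, Z) = -3 + (Z - (9 + 8²)) = -3 + (Z - (9 + 64)) = -3 + (Z - 1*73) = -3 + (Z - 73) = -3 + (-73 + Z) = -76 + Z)
p(42/22 - 96/62, 109)/40270 = (-76 + 109)/40270 = 33*(1/40270) = 33/40270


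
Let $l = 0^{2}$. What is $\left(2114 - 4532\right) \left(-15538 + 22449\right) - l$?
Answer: $-16710798$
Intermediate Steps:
$l = 0$
$\left(2114 - 4532\right) \left(-15538 + 22449\right) - l = \left(2114 - 4532\right) \left(-15538 + 22449\right) - 0 = \left(-2418\right) 6911 + 0 = -16710798 + 0 = -16710798$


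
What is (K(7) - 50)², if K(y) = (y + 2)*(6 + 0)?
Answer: 16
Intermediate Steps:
K(y) = 12 + 6*y (K(y) = (2 + y)*6 = 12 + 6*y)
(K(7) - 50)² = ((12 + 6*7) - 50)² = ((12 + 42) - 50)² = (54 - 50)² = 4² = 16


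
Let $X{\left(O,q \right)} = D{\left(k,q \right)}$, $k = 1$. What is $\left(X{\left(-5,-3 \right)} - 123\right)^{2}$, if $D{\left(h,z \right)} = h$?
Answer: $14884$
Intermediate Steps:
$X{\left(O,q \right)} = 1$
$\left(X{\left(-5,-3 \right)} - 123\right)^{2} = \left(1 - 123\right)^{2} = \left(-122\right)^{2} = 14884$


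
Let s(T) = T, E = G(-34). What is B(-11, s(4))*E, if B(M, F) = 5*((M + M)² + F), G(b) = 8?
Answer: 19520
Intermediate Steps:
E = 8
B(M, F) = 5*F + 20*M² (B(M, F) = 5*((2*M)² + F) = 5*(4*M² + F) = 5*(F + 4*M²) = 5*F + 20*M²)
B(-11, s(4))*E = (5*4 + 20*(-11)²)*8 = (20 + 20*121)*8 = (20 + 2420)*8 = 2440*8 = 19520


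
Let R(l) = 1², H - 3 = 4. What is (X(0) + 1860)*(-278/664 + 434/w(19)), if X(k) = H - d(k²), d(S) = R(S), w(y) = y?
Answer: 131970051/3154 ≈ 41842.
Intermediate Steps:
H = 7 (H = 3 + 4 = 7)
R(l) = 1
d(S) = 1
X(k) = 6 (X(k) = 7 - 1*1 = 7 - 1 = 6)
(X(0) + 1860)*(-278/664 + 434/w(19)) = (6 + 1860)*(-278/664 + 434/19) = 1866*(-278*1/664 + 434*(1/19)) = 1866*(-139/332 + 434/19) = 1866*(141447/6308) = 131970051/3154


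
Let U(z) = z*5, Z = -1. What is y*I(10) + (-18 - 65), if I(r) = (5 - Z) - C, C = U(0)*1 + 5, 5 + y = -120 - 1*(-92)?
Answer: -116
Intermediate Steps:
U(z) = 5*z
y = -33 (y = -5 + (-120 - 1*(-92)) = -5 + (-120 + 92) = -5 - 28 = -33)
C = 5 (C = (5*0)*1 + 5 = 0*1 + 5 = 0 + 5 = 5)
I(r) = 1 (I(r) = (5 - 1*(-1)) - 1*5 = (5 + 1) - 5 = 6 - 5 = 1)
y*I(10) + (-18 - 65) = -33*1 + (-18 - 65) = -33 - 83 = -116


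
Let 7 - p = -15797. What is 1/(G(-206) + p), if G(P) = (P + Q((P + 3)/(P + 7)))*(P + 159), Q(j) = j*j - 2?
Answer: 39601/1011056757 ≈ 3.9168e-5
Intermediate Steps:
p = 15804 (p = 7 - 1*(-15797) = 7 + 15797 = 15804)
Q(j) = -2 + j² (Q(j) = j² - 2 = -2 + j²)
G(P) = (159 + P)*(-2 + P + (3 + P)²/(7 + P)²) (G(P) = (P + (-2 + ((P + 3)/(P + 7))²))*(P + 159) = (P + (-2 + ((3 + P)/(7 + P))²))*(159 + P) = (P + (-2 + (3 + P)²/(7 + P)²))*(159 + P) = (-2 + P + (3 + P)²/(7 + P)²)*(159 + P) = (159 + P)*(-2 + P + (3 + P)²/(7 + P)²))
1/(G(-206) + p) = 1/((-14151 + (-206)⁴ + 172*(-206)³ + 2094*(-206)² + 4204*(-206))/(49 + (-206)² + 14*(-206)) + 15804) = 1/((-14151 + 1800814096 + 172*(-8741816) + 2094*42436 - 866024)/(49 + 42436 - 2884) + 15804) = 1/((-14151 + 1800814096 - 1503592352 + 88860984 - 866024)/39601 + 15804) = 1/((1/39601)*385202553 + 15804) = 1/(385202553/39601 + 15804) = 1/(1011056757/39601) = 39601/1011056757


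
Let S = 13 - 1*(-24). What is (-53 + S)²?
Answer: 256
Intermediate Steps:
S = 37 (S = 13 + 24 = 37)
(-53 + S)² = (-53 + 37)² = (-16)² = 256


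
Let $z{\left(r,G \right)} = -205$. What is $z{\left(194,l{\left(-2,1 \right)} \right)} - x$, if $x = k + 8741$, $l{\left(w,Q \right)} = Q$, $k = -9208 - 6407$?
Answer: $6669$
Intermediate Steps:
$k = -15615$
$x = -6874$ ($x = -15615 + 8741 = -6874$)
$z{\left(194,l{\left(-2,1 \right)} \right)} - x = -205 - -6874 = -205 + 6874 = 6669$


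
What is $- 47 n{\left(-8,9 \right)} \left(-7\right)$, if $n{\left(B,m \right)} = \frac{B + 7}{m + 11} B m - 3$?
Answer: $\frac{987}{5} \approx 197.4$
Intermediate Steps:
$n{\left(B,m \right)} = -3 + \frac{B m \left(7 + B\right)}{11 + m}$ ($n{\left(B,m \right)} = \frac{7 + B}{11 + m} B m - 3 = \frac{B \left(7 + B\right)}{11 + m} m - 3 = \frac{B m \left(7 + B\right)}{11 + m} - 3 = -3 + \frac{B m \left(7 + B\right)}{11 + m}$)
$- 47 n{\left(-8,9 \right)} \left(-7\right) = - 47 \frac{-33 - 27 + 9 \left(-8\right)^{2} + 7 \left(-8\right) 9}{11 + 9} \left(-7\right) = - 47 \frac{-33 - 27 + 9 \cdot 64 - 504}{20} \left(-7\right) = - 47 \frac{-33 - 27 + 576 - 504}{20} \left(-7\right) = - 47 \cdot \frac{1}{20} \cdot 12 \left(-7\right) = \left(-47\right) \frac{3}{5} \left(-7\right) = \left(- \frac{141}{5}\right) \left(-7\right) = \frac{987}{5}$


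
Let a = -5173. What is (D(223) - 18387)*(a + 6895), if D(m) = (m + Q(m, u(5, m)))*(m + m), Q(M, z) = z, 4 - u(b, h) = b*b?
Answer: 123476010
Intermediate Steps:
u(b, h) = 4 - b² (u(b, h) = 4 - b*b = 4 - b²)
D(m) = 2*m*(-21 + m) (D(m) = (m + (4 - 1*5²))*(m + m) = (m + (4 - 1*25))*(2*m) = (m + (4 - 25))*(2*m) = (m - 21)*(2*m) = (-21 + m)*(2*m) = 2*m*(-21 + m))
(D(223) - 18387)*(a + 6895) = (2*223*(-21 + 223) - 18387)*(-5173 + 6895) = (2*223*202 - 18387)*1722 = (90092 - 18387)*1722 = 71705*1722 = 123476010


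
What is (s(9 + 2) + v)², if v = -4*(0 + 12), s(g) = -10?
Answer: 3364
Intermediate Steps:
v = -48 (v = -4*12 = -48)
(s(9 + 2) + v)² = (-10 - 48)² = (-58)² = 3364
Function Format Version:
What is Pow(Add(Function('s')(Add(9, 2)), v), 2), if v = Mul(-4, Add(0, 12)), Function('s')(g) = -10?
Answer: 3364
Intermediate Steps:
v = -48 (v = Mul(-4, 12) = -48)
Pow(Add(Function('s')(Add(9, 2)), v), 2) = Pow(Add(-10, -48), 2) = Pow(-58, 2) = 3364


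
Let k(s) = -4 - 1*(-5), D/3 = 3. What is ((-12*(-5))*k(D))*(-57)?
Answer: -3420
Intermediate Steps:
D = 9 (D = 3*3 = 9)
k(s) = 1 (k(s) = -4 + 5 = 1)
((-12*(-5))*k(D))*(-57) = (-12*(-5)*1)*(-57) = (60*1)*(-57) = 60*(-57) = -3420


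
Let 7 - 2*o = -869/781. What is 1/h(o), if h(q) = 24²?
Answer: 1/576 ≈ 0.0017361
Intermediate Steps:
o = 288/71 (o = 7/2 - (-869)/(2*781) = 7/2 - ½*(-79/71) = 7/2 + 79/142 = 288/71 ≈ 4.0563)
h(q) = 576
1/h(o) = 1/576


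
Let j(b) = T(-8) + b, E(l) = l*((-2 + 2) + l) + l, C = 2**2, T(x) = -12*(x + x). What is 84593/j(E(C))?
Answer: 84593/212 ≈ 399.02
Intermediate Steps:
T(x) = -24*x
C = 4
E(l) = l + l**2 (E(l) = l*(0 + l) + l = l*l + l = l**2 + l = l + l**2)
j(b) = 192 + b (j(b) = -24*(-8) + b = 192 + b)
84593/j(E(C)) = 84593/(192 + 4*(1 + 4)) = 84593/(192 + 4*5) = 84593/(192 + 20) = 84593/212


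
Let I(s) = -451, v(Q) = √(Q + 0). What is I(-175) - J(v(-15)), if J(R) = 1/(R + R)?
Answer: -451 + I*√15/30 ≈ -451.0 + 0.1291*I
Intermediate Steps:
v(Q) = √Q
J(R) = 1/(2*R)
I(-175) - J(v(-15)) = -451 - 1/(2*(√(-15))) = -451 - 1/(2*(I*√15)) = -451 - (-I*√15/15)/2 = -451 - (-1)*I*√15/30 = -451 + I*√15/30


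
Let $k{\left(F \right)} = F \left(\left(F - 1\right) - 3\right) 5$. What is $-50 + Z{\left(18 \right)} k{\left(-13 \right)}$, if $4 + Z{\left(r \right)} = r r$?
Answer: $353550$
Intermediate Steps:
$Z{\left(r \right)} = -4 + r^{2}$ ($Z{\left(r \right)} = -4 + r r = -4 + r^{2}$)
$k{\left(F \right)} = 5 F \left(-4 + F\right)$ ($k{\left(F \right)} = F \left(\left(-1 + F\right) - 3\right) 5 = F \left(-4 + F\right) 5 = 5 F \left(-4 + F\right)$)
$-50 + Z{\left(18 \right)} k{\left(-13 \right)} = -50 + \left(-4 + 18^{2}\right) 5 \left(-13\right) \left(-4 - 13\right) = -50 + \left(-4 + 324\right) 5 \left(-13\right) \left(-17\right) = -50 + 320 \cdot 1105 = -50 + 353600 = 353550$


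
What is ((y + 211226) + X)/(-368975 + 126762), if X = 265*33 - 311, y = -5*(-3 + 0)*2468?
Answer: -11160/10531 ≈ -1.0597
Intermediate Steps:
y = 37020 (y = -5*(-3)*2468 = 15*2468 = 37020)
X = 8434 (X = 8745 - 311 = 8434)
((y + 211226) + X)/(-368975 + 126762) = ((37020 + 211226) + 8434)/(-368975 + 126762) = (248246 + 8434)/(-242213) = 256680*(-1/242213) = -11160/10531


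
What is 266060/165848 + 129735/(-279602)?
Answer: 3304663615/2898214531 ≈ 1.1402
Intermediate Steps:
266060/165848 + 129735/(-279602) = 266060*(1/165848) + 129735*(-1/279602) = 66515/41462 - 129735/279602 = 3304663615/2898214531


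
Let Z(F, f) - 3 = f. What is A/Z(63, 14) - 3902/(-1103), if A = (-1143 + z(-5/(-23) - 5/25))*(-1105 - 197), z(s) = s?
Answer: 188773709368/2156365 ≈ 87543.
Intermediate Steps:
Z(F, f) = 3 + f
A = 171138786/115 (A = (-1143 + (-5/(-23) - 5/25))*(-1105 - 197) = (-1143 + (-5*(-1/23) - 5*1/25))*(-1302) = (-1143 + (5/23 - ⅕))*(-1302) = (-1143 + 2/115)*(-1302) = -131443/115*(-1302) = 171138786/115 ≈ 1.4882e+6)
A/Z(63, 14) - 3902/(-1103) = 171138786/(115*(3 + 14)) - 3902/(-1103) = (171138786/115)/17 - 3902*(-1/1103) = (171138786/115)*(1/17) + 3902/1103 = 171138786/1955 + 3902/1103 = 188773709368/2156365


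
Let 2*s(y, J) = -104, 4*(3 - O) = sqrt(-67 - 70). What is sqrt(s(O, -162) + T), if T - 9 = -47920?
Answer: I*sqrt(47963) ≈ 219.0*I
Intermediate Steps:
T = -47911 (T = 9 - 47920 = -47911)
O = 3 - I*sqrt(137)/4 (O = 3 - sqrt(-67 - 70)/4 = 3 - I*sqrt(137)/4 ≈ 3.0 - 2.9262*I)
s(y, J) = -52 (s(y, J) = (1/2)*(-104) = -52)
sqrt(s(O, -162) + T) = sqrt(-52 - 47911) = sqrt(-47963) = I*sqrt(47963)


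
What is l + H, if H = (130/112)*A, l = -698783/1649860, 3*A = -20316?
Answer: -90784313331/11549020 ≈ -7860.8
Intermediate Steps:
A = -6772 (A = (1/3)*(-20316) = -6772)
l = -698783/1649860 (l = -698783*1/1649860 = -698783/1649860 ≈ -0.42354)
H = -110045/14 (H = (130/112)*(-6772) = (130*(1/112))*(-6772) = (65/56)*(-6772) = -110045/14 ≈ -7860.4)
l + H = -698783/1649860 - 110045/14 = -90784313331/11549020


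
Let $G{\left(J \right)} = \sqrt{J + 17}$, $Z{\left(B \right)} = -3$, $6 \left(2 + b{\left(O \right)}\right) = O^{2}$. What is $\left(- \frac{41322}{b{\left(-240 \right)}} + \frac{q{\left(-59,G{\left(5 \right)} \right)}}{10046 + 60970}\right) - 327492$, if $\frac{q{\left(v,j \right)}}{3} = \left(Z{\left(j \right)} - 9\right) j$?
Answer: $- \frac{1571654769}{4799} - \frac{3 \sqrt{22}}{5918} \approx -3.275 \cdot 10^{5}$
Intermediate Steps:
$b{\left(O \right)} = -2 + \frac{O^{2}}{6}$
$G{\left(J \right)} = \sqrt{17 + J}$
$q{\left(v,j \right)} = - 36 j$ ($q{\left(v,j \right)} = 3 \left(-3 - 9\right) j = 3 \left(- 12 j\right) = - 36 j$)
$\left(- \frac{41322}{b{\left(-240 \right)}} + \frac{q{\left(-59,G{\left(5 \right)} \right)}}{10046 + 60970}\right) - 327492 = \left(- \frac{41322}{-2 + \frac{\left(-240\right)^{2}}{6}} + \frac{\left(-36\right) \sqrt{17 + 5}}{10046 + 60970}\right) - 327492 = \left(- \frac{41322}{-2 + \frac{1}{6} \cdot 57600} + \frac{\left(-36\right) \sqrt{22}}{71016}\right) - 327492 = \left(- \frac{41322}{-2 + 9600} + - 36 \sqrt{22} \cdot \frac{1}{71016}\right) - 327492 = \left(- \frac{41322}{9598} - \frac{3 \sqrt{22}}{5918}\right) - 327492 = \left(\left(-41322\right) \frac{1}{9598} - \frac{3 \sqrt{22}}{5918}\right) - 327492 = \left(- \frac{20661}{4799} - \frac{3 \sqrt{22}}{5918}\right) - 327492 = - \frac{1571654769}{4799} - \frac{3 \sqrt{22}}{5918}$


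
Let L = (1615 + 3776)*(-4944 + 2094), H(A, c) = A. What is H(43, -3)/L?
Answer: -43/15364350 ≈ -2.7987e-6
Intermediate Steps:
L = -15364350 (L = 5391*(-2850) = -15364350)
H(43, -3)/L = 43/(-15364350) = 43*(-1/15364350) = -43/15364350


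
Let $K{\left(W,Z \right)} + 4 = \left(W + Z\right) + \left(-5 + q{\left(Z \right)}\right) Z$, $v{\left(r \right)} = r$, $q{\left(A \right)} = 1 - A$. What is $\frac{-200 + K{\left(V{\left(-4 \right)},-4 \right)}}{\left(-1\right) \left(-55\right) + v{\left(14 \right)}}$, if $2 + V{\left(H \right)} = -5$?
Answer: $- \frac{215}{69} \approx -3.1159$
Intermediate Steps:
$V{\left(H \right)} = -7$ ($V{\left(H \right)} = -2 - 5 = -7$)
$K{\left(W,Z \right)} = -4 + W + Z + Z \left(-4 - Z\right)$ ($K{\left(W,Z \right)} = -4 + \left(\left(W + Z\right) + \left(-5 - \left(-1 + Z\right)\right) Z\right) = -4 + \left(\left(W + Z\right) + \left(-4 - Z\right) Z\right) = -4 + \left(\left(W + Z\right) + Z \left(-4 - Z\right)\right) = -4 + \left(W + Z + Z \left(-4 - Z\right)\right) = -4 + W + Z + Z \left(-4 - Z\right)$)
$\frac{-200 + K{\left(V{\left(-4 \right)},-4 \right)}}{\left(-1\right) \left(-55\right) + v{\left(14 \right)}} = \frac{-200 - 15}{\left(-1\right) \left(-55\right) + 14} = \frac{-200 - 15}{55 + 14} = \frac{-200 - 15}{69} = \left(-200 - 15\right) \frac{1}{69} = \left(-215\right) \frac{1}{69} = - \frac{215}{69}$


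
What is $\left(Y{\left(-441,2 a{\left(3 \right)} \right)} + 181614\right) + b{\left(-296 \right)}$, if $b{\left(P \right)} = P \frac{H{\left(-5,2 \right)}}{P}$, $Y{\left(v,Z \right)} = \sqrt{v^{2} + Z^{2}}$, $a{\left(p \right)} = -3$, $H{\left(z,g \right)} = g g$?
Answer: $181618 + 3 \sqrt{21613} \approx 1.8206 \cdot 10^{5}$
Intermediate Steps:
$H{\left(z,g \right)} = g^{2}$
$Y{\left(v,Z \right)} = \sqrt{Z^{2} + v^{2}}$
$b{\left(P \right)} = 4$ ($b{\left(P \right)} = P \frac{2^{2}}{P} = P \frac{4}{P} = 4$)
$\left(Y{\left(-441,2 a{\left(3 \right)} \right)} + 181614\right) + b{\left(-296 \right)} = \left(\sqrt{\left(2 \left(-3\right)\right)^{2} + \left(-441\right)^{2}} + 181614\right) + 4 = \left(\sqrt{\left(-6\right)^{2} + 194481} + 181614\right) + 4 = \left(\sqrt{36 + 194481} + 181614\right) + 4 = \left(\sqrt{194517} + 181614\right) + 4 = \left(3 \sqrt{21613} + 181614\right) + 4 = \left(181614 + 3 \sqrt{21613}\right) + 4 = 181618 + 3 \sqrt{21613}$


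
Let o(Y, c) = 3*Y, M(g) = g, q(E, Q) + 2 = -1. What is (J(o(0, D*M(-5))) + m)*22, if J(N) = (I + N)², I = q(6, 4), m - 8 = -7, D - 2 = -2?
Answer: 220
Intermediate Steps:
q(E, Q) = -3 (q(E, Q) = -2 - 1 = -3)
D = 0 (D = 2 - 2 = 0)
m = 1 (m = 8 - 7 = 1)
I = -3
J(N) = (-3 + N)²
(J(o(0, D*M(-5))) + m)*22 = ((-3 + 3*0)² + 1)*22 = ((-3 + 0)² + 1)*22 = ((-3)² + 1)*22 = (9 + 1)*22 = 10*22 = 220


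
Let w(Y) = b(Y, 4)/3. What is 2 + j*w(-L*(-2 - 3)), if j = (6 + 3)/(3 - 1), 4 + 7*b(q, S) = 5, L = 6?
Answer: 31/14 ≈ 2.2143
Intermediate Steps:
b(q, S) = 1/7 (b(q, S) = -4/7 + (1/7)*5 = -4/7 + 5/7 = 1/7)
w(Y) = 1/21 (w(Y) = (1/7)/3 = (1/7)*(1/3) = 1/21)
j = 9/2 ≈ 4.5000
2 + j*w(-L*(-2 - 3)) = 2 + (9/2)*(1/21) = 2 + 3/14 = 31/14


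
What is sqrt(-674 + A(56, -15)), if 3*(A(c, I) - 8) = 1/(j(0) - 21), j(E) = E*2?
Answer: I*sqrt(293713)/21 ≈ 25.807*I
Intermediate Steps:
j(E) = 2*E
A(c, I) = 503/63 (A(c, I) = 8 + 1/(3*(2*0 - 21)) = 8 + 1/(3*(0 - 21)) = 8 + (1/3)/(-21) = 8 + (1/3)*(-1/21) = 8 - 1/63 = 503/63)
sqrt(-674 + A(56, -15)) = sqrt(-674 + 503/63) = sqrt(-41959/63) = I*sqrt(293713)/21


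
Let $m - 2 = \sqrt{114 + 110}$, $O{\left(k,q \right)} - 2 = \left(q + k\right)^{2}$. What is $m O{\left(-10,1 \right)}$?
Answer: $166 + 332 \sqrt{14} \approx 1408.2$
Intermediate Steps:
$O{\left(k,q \right)} = 2 + \left(k + q\right)^{2}$ ($O{\left(k,q \right)} = 2 + \left(q + k\right)^{2} = 2 + \left(k + q\right)^{2}$)
$m = 2 + 4 \sqrt{14}$ ($m = 2 + \sqrt{114 + 110} = 2 + \sqrt{224} = 2 + 4 \sqrt{14} \approx 16.967$)
$m O{\left(-10,1 \right)} = \left(2 + 4 \sqrt{14}\right) \left(2 + \left(-10 + 1\right)^{2}\right) = \left(2 + 4 \sqrt{14}\right) \left(2 + \left(-9\right)^{2}\right) = \left(2 + 4 \sqrt{14}\right) \left(2 + 81\right) = \left(2 + 4 \sqrt{14}\right) 83 = 166 + 332 \sqrt{14}$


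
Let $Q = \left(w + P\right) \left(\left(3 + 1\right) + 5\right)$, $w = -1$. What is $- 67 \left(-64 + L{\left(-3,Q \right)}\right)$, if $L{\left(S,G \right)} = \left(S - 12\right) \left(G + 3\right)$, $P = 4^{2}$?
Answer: $142978$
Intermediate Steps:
$P = 16$
$Q = 135$ ($Q = \left(-1 + 16\right) \left(\left(3 + 1\right) + 5\right) = 15 \left(4 + 5\right) = 15 \cdot 9 = 135$)
$L{\left(S,G \right)} = \left(-12 + S\right) \left(3 + G\right)$
$- 67 \left(-64 + L{\left(-3,Q \right)}\right) = - 67 \left(-64 + \left(-36 - 1620 + 3 \left(-3\right) + 135 \left(-3\right)\right)\right) = - 67 \left(-64 - 2070\right) = \left(-67\right) \left(-2134\right) = 142978$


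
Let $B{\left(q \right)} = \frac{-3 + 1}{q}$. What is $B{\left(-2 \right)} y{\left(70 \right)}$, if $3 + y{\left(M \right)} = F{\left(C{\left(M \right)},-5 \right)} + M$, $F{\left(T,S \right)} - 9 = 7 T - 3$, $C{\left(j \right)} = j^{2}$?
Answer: $34373$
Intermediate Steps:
$B{\left(q \right)} = - \frac{2}{q}$
$F{\left(T,S \right)} = 6 + 7 T$ ($F{\left(T,S \right)} = 9 + \left(7 T - 3\right) = 9 + \left(-3 + 7 T\right) = 6 + 7 T$)
$y{\left(M \right)} = 3 + M + 7 M^{2}$ ($y{\left(M \right)} = -3 + \left(\left(6 + 7 M^{2}\right) + M\right) = -3 + \left(6 + M + 7 M^{2}\right) = 3 + M + 7 M^{2}$)
$B{\left(-2 \right)} y{\left(70 \right)} = - \frac{2}{-2} \left(3 + 70 + 7 \cdot 70^{2}\right) = \left(-2\right) \left(- \frac{1}{2}\right) \left(3 + 70 + 7 \cdot 4900\right) = 1 \left(3 + 70 + 34300\right) = 1 \cdot 34373 = 34373$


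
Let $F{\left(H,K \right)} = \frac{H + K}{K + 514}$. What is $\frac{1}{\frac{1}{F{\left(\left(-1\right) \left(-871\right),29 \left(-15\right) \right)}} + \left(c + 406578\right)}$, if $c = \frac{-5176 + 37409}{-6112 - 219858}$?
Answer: $\frac{49261460}{20028627782901} \approx 2.4596 \cdot 10^{-6}$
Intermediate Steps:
$c = - \frac{32233}{225970}$ ($c = \frac{32233}{-225970} = 32233 \left(- \frac{1}{225970}\right) = - \frac{32233}{225970} \approx -0.14264$)
$F{\left(H,K \right)} = \frac{H + K}{514 + K}$
$\frac{1}{\frac{1}{F{\left(\left(-1\right) \left(-871\right),29 \left(-15\right) \right)}} + \left(c + 406578\right)} = \frac{1}{\frac{1}{\frac{1}{514 + 29 \left(-15\right)} \left(\left(-1\right) \left(-871\right) + 29 \left(-15\right)\right)} + \left(- \frac{32233}{225970} + 406578\right)} = \frac{1}{\frac{1}{\frac{1}{514 - 435} \left(871 - 435\right)} + \frac{91874398427}{225970}} = \frac{1}{\frac{1}{\frac{1}{79} \cdot 436} + \frac{91874398427}{225970}} = \frac{1}{\frac{1}{\frac{436}{79}} + \frac{91874398427}{225970}} = \frac{1}{\frac{79}{436} + \frac{91874398427}{225970}} = \frac{1}{\frac{20028627782901}{49261460}} = \frac{49261460}{20028627782901}$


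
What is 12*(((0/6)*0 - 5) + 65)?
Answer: 720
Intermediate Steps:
12*(((0/6)*0 - 5) + 65) = 12*(((0*(1/6))*0 - 5) + 65) = 12*((0*0 - 5) + 65) = 12*((0 - 5) + 65) = 12*(-5 + 65) = 12*60 = 720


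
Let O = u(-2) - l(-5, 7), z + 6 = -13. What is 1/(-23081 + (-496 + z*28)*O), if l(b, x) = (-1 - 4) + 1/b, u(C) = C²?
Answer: -5/162693 ≈ -3.0733e-5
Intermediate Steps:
z = -19 (z = -6 - 13 = -19)
l(b, x) = -5 + 1/b
O = 46/5 (O = (-2)² - (-5 + 1/(-5)) = 4 - (-5 - ⅕) = 4 - 1*(-26/5) = 4 + 26/5 = 46/5 ≈ 9.2000)
1/(-23081 + (-496 + z*28)*O) = 1/(-23081 + (-496 - 19*28)*(46/5)) = 1/(-23081 + (-496 - 532)*(46/5)) = 1/(-23081 - 1028*46/5) = 1/(-23081 - 47288/5) = 1/(-162693/5) = -5/162693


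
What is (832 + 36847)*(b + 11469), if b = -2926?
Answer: 321891697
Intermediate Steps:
(832 + 36847)*(b + 11469) = (832 + 36847)*(-2926 + 11469) = 37679*8543 = 321891697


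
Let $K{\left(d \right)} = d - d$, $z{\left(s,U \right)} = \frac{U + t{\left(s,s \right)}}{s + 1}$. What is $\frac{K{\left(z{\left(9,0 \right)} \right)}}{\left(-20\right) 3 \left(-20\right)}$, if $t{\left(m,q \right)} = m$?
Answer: $0$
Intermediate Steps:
$z{\left(s,U \right)} = \frac{U + s}{1 + s}$ ($z{\left(s,U \right)} = \frac{U + s}{s + 1} = \frac{U + s}{1 + s}$)
$K{\left(d \right)} = 0$
$\frac{K{\left(z{\left(9,0 \right)} \right)}}{\left(-20\right) 3 \left(-20\right)} = \frac{0}{\left(-20\right) 3 \left(-20\right)} = \frac{0}{\left(-60\right) \left(-20\right)} = \frac{0}{1200} = 0 \cdot \frac{1}{1200} = 0$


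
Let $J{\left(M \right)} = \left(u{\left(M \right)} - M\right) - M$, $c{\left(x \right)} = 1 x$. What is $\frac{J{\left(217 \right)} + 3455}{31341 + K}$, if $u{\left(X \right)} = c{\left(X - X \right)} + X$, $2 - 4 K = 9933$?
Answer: $\frac{12952}{115433} \approx 0.1122$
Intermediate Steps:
$c{\left(x \right)} = x$
$K = - \frac{9931}{4}$ ($K = \frac{1}{2} - \frac{9933}{4} = - \frac{9931}{4} \approx -2482.8$)
$u{\left(X \right)} = X$ ($u{\left(X \right)} = \left(X - X\right) + X = 0 + X = X$)
$J{\left(M \right)} = - M$ ($J{\left(M \right)} = \left(M - M\right) - M = 0 - M = - M$)
$\frac{J{\left(217 \right)} + 3455}{31341 + K} = \frac{\left(-1\right) 217 + 3455}{31341 - \frac{9931}{4}} = \frac{-217 + 3455}{\frac{115433}{4}} = 3238 \cdot \frac{4}{115433} = \frac{12952}{115433}$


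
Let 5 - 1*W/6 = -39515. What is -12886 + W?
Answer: 224234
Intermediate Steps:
W = 237120 (W = 30 - 6*(-39515) = 30 + 237090 = 237120)
-12886 + W = -12886 + 237120 = 224234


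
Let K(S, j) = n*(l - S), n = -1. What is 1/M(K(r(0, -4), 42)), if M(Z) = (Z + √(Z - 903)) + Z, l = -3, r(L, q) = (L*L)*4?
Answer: 1/156 - 5*I/156 ≈ 0.0064103 - 0.032051*I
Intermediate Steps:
r(L, q) = 4*L² (r(L, q) = L²*4 = 4*L²)
K(S, j) = 3 + S (K(S, j) = -(-3 - S) = 3 + S)
M(Z) = √(-903 + Z) + 2*Z (M(Z) = (Z + √(-903 + Z)) + Z = √(-903 + Z) + 2*Z)
1/M(K(r(0, -4), 42)) = 1/(√(-903 + (3 + 4*0²)) + 2*(3 + 4*0²)) = 1/(√(-903 + (3 + 4*0)) + 2*(3 + 4*0)) = 1/(√(-903 + (3 + 0)) + 2*(3 + 0)) = 1/(√(-903 + 3) + 2*3) = 1/(√(-900) + 6) = 1/(30*I + 6) = 1/(6 + 30*I) = (6 - 30*I)/936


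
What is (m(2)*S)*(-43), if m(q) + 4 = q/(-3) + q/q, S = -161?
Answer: -76153/3 ≈ -25384.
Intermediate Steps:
m(q) = -3 - q/3 (m(q) = -4 + (q/(-3) + q/q) = -4 + (q*(-⅓) + 1) = -4 + (-q/3 + 1) = -4 + (1 - q/3) = -3 - q/3)
(m(2)*S)*(-43) = ((-3 - ⅓*2)*(-161))*(-43) = ((-3 - ⅔)*(-161))*(-43) = -11/3*(-161)*(-43) = (1771/3)*(-43) = -76153/3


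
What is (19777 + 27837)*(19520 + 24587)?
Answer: 2100110698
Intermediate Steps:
(19777 + 27837)*(19520 + 24587) = 47614*44107 = 2100110698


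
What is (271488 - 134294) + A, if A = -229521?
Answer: -92327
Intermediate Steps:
(271488 - 134294) + A = (271488 - 134294) - 229521 = 137194 - 229521 = -92327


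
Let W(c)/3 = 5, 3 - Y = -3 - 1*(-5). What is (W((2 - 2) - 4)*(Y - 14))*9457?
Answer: -1844115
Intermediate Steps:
Y = 1 (Y = 3 - (-3 - 1*(-5)) = 3 - (-3 + 5) = 3 - 1*2 = 3 - 2 = 1)
W(c) = 15 (W(c) = 3*5 = 15)
(W((2 - 2) - 4)*(Y - 14))*9457 = (15*(1 - 14))*9457 = (15*(-13))*9457 = -195*9457 = -1844115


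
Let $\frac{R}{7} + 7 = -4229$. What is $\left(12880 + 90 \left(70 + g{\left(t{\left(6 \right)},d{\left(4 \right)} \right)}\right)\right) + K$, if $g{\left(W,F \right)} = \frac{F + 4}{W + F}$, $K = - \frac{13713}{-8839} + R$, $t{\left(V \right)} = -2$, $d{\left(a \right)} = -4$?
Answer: $- \frac{92548295}{8839} \approx -10470.0$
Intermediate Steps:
$R = -29652$ ($R = -49 + 7 \left(-4229\right) = -49 - 29603 = -29652$)
$K = - \frac{262080315}{8839}$ ($K = - \frac{13713}{-8839} - 29652 = \left(-13713\right) \left(- \frac{1}{8839}\right) - 29652 = \frac{13713}{8839} - 29652 = - \frac{262080315}{8839} \approx -29650.0$)
$g{\left(W,F \right)} = \frac{4 + F}{F + W}$
$\left(12880 + 90 \left(70 + g{\left(t{\left(6 \right)},d{\left(4 \right)} \right)}\right)\right) + K = \left(12880 + 90 \left(70 + \frac{4 - 4}{-4 - 2}\right)\right) - \frac{262080315}{8839} = \left(12880 + 90 \left(70 + \frac{1}{-6} \cdot 0\right)\right) - \frac{262080315}{8839} = \left(12880 + 90 \left(70 - 0\right)\right) - \frac{262080315}{8839} = \left(12880 + 90 \left(70 + 0\right)\right) - \frac{262080315}{8839} = \left(12880 + 90 \cdot 70\right) - \frac{262080315}{8839} = \left(12880 + 6300\right) - \frac{262080315}{8839} = 19180 - \frac{262080315}{8839} = - \frac{92548295}{8839}$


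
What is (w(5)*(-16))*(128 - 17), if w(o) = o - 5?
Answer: 0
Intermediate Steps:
w(o) = -5 + o
(w(5)*(-16))*(128 - 17) = ((-5 + 5)*(-16))*(128 - 17) = (0*(-16))*111 = 0*111 = 0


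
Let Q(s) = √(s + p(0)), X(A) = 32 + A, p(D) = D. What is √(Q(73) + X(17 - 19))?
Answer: √(30 + √73) ≈ 6.2084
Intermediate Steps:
Q(s) = √s (Q(s) = √(s + 0) = √s)
√(Q(73) + X(17 - 19)) = √(√73 + (32 + (17 - 19))) = √(√73 + (32 - 2)) = √(√73 + 30) = √(30 + √73)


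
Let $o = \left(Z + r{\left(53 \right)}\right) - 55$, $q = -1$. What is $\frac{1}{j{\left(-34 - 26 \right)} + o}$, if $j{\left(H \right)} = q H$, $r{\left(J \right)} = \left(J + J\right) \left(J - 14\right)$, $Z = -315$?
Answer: $\frac{1}{3824} \approx 0.00026151$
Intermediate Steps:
$r{\left(J \right)} = 2 J \left(-14 + J\right)$
$j{\left(H \right)} = - H$
$o = 3764$ ($o = \left(-315 + 2 \cdot 53 \left(-14 + 53\right)\right) - 55 = \left(-315 + 2 \cdot 53 \cdot 39\right) - 55 = \left(-315 + 4134\right) - 55 = 3819 - 55 = 3764$)
$\frac{1}{j{\left(-34 - 26 \right)} + o} = \frac{1}{- (-34 - 26) + 3764} = \frac{1}{\left(-1\right) \left(-60\right) + 3764} = \frac{1}{60 + 3764} = \frac{1}{3824}$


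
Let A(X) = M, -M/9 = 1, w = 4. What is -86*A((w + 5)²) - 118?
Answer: 656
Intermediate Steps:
M = -9 (M = -9*1 = -9)
A(X) = -9
-86*A((w + 5)²) - 118 = -86*(-9) - 118 = 774 - 118 = 656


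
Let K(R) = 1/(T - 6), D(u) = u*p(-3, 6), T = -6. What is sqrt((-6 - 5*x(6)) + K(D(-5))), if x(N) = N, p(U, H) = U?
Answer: I*sqrt(1299)/6 ≈ 6.0069*I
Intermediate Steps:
D(u) = -3*u (D(u) = u*(-3) = -3*u)
K(R) = -1/12 (K(R) = 1/(-6 - 6) = 1/(-12) = -1/12)
sqrt((-6 - 5*x(6)) + K(D(-5))) = sqrt((-6 - 5*6) - 1/12) = sqrt((-6 - 30) - 1/12) = sqrt(-36 - 1/12) = sqrt(-433/12) = I*sqrt(1299)/6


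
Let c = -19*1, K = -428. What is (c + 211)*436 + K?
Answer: 83284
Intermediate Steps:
c = -19
(c + 211)*436 + K = (-19 + 211)*436 - 428 = 192*436 - 428 = 83712 - 428 = 83284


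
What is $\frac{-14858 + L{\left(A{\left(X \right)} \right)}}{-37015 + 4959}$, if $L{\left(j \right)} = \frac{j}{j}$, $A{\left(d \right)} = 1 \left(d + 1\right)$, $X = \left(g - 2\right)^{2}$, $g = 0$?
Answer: $\frac{14857}{32056} \approx 0.46347$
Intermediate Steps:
$X = 4$ ($X = \left(0 - 2\right)^{2} = \left(-2\right)^{2} = 4$)
$A{\left(d \right)} = 1 + d$ ($A{\left(d \right)} = 1 \left(1 + d\right) = 1 + d$)
$L{\left(j \right)} = 1$
$\frac{-14858 + L{\left(A{\left(X \right)} \right)}}{-37015 + 4959} = \frac{-14858 + 1}{-37015 + 4959} = - \frac{14857}{-32056} = \left(-14857\right) \left(- \frac{1}{32056}\right) = \frac{14857}{32056}$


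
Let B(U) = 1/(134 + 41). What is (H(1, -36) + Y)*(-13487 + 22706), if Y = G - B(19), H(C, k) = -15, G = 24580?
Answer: 5661617058/25 ≈ 2.2646e+8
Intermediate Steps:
B(U) = 1/175
Y = 4301499/175 (Y = 24580 - 1*1/175 = 24580 - 1/175 = 4301499/175 ≈ 24580.)
(H(1, -36) + Y)*(-13487 + 22706) = (-15 + 4301499/175)*(-13487 + 22706) = (4298874/175)*9219 = 5661617058/25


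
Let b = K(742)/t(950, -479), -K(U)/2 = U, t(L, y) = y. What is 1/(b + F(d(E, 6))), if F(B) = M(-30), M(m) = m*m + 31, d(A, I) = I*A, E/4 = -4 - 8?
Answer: 479/447433 ≈ 0.0010706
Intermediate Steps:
E = -48 (E = 4*(-4 - 8) = 4*(-12) = -48)
K(U) = -2*U
d(A, I) = A*I
b = 1484/479 (b = -2*742/(-479) = -1484*(-1/479) = 1484/479 ≈ 3.0981)
M(m) = 31 + m² (M(m) = m² + 31 = 31 + m²)
F(B) = 931 (F(B) = 31 + (-30)² = 31 + 900 = 931)
1/(b + F(d(E, 6))) = 1/(1484/479 + 931) = 1/(447433/479) = 479/447433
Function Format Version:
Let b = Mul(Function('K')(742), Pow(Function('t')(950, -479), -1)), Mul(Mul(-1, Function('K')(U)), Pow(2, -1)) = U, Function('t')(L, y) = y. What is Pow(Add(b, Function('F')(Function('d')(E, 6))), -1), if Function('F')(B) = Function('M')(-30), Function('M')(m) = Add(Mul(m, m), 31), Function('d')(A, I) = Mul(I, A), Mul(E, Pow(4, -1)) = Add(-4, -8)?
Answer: Rational(479, 447433) ≈ 0.0010706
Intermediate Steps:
E = -48 (E = Mul(4, Add(-4, -8)) = Mul(4, -12) = -48)
Function('K')(U) = Mul(-2, U)
Function('d')(A, I) = Mul(A, I)
b = Rational(1484, 479) (b = Mul(Mul(-2, 742), Pow(-479, -1)) = Mul(-1484, Rational(-1, 479)) = Rational(1484, 479) ≈ 3.0981)
Function('M')(m) = Add(31, Pow(m, 2)) (Function('M')(m) = Add(Pow(m, 2), 31) = Add(31, Pow(m, 2)))
Function('F')(B) = 931 (Function('F')(B) = Add(31, Pow(-30, 2)) = Add(31, 900) = 931)
Pow(Add(b, Function('F')(Function('d')(E, 6))), -1) = Pow(Add(Rational(1484, 479), 931), -1) = Pow(Rational(447433, 479), -1) = Rational(479, 447433)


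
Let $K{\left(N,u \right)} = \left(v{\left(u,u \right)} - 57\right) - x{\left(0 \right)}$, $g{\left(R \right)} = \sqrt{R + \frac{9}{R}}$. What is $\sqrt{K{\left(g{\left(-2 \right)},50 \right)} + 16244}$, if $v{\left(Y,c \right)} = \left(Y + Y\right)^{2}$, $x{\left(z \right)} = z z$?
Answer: $\sqrt{26187} \approx 161.82$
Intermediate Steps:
$x{\left(z \right)} = z^{2}$
$v{\left(Y,c \right)} = 4 Y^{2}$ ($v{\left(Y,c \right)} = \left(2 Y\right)^{2} = 4 Y^{2}$)
$K{\left(N,u \right)} = -57 + 4 u^{2}$ ($K{\left(N,u \right)} = \left(4 u^{2} - 57\right) - 0^{2} = \left(4 u^{2} - 57\right) - 0 = \left(-57 + 4 u^{2}\right) + 0 = -57 + 4 u^{2}$)
$\sqrt{K{\left(g{\left(-2 \right)},50 \right)} + 16244} = \sqrt{\left(-57 + 4 \cdot 50^{2}\right) + 16244} = \sqrt{\left(-57 + 4 \cdot 2500\right) + 16244} = \sqrt{\left(-57 + 10000\right) + 16244} = \sqrt{9943 + 16244} = \sqrt{26187}$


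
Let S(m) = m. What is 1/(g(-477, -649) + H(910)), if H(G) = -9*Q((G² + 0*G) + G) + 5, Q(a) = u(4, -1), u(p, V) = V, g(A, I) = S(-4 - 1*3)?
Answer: ⅐ ≈ 0.14286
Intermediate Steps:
g(A, I) = -7 (g(A, I) = -4 - 1*3 = -4 - 3 = -7)
Q(a) = -1
H(G) = 14 (H(G) = -9*(-1) + 5 = 9 + 5 = 14)
1/(g(-477, -649) + H(910)) = 1/(-7 + 14) = 1/7 = ⅐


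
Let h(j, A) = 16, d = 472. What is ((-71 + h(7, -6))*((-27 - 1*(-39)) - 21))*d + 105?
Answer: 233745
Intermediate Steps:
((-71 + h(7, -6))*((-27 - 1*(-39)) - 21))*d + 105 = ((-71 + 16)*((-27 - 1*(-39)) - 21))*472 + 105 = -55*((-27 + 39) - 21)*472 + 105 = -55*(12 - 21)*472 + 105 = -55*(-9)*472 + 105 = 495*472 + 105 = 233640 + 105 = 233745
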